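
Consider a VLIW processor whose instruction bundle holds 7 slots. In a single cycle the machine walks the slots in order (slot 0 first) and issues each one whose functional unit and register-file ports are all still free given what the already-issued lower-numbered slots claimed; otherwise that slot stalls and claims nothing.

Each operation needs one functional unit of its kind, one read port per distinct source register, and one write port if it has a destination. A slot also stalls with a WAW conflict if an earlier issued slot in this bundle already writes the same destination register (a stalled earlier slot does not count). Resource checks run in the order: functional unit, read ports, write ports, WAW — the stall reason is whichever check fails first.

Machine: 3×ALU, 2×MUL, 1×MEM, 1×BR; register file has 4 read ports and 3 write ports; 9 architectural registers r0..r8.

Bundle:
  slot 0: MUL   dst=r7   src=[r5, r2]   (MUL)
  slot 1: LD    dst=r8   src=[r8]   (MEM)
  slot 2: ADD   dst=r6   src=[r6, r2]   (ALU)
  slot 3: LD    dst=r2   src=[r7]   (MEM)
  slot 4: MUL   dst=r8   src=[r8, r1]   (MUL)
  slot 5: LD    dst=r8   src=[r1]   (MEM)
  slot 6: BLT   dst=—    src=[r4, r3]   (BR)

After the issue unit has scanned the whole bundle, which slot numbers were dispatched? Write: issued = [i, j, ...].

issued = [0, 1]

(0) want 1×MUL +2rd +1wr — yes → AL3|MU1|ME1|BR1|rd2|wr2
(1) want 1×MEM +1rd +1wr — yes → AL3|MU1|ME0|BR1|rd1|wr1
(2) want 1×ALU +2rd +1wr — RD_PORT → AL3|MU1|ME0|BR1|rd1|wr1
(3) want 1×MEM +1rd +1wr — FU → AL3|MU1|ME0|BR1|rd1|wr1
(4) want 1×MUL +2rd +1wr — RD_PORT → AL3|MU1|ME0|BR1|rd1|wr1
(5) want 1×MEM +1rd +1wr — FU → AL3|MU1|ME0|BR1|rd1|wr1
(6) want 1×BR +2rd +0wr — RD_PORT → AL3|MU1|ME0|BR1|rd1|wr1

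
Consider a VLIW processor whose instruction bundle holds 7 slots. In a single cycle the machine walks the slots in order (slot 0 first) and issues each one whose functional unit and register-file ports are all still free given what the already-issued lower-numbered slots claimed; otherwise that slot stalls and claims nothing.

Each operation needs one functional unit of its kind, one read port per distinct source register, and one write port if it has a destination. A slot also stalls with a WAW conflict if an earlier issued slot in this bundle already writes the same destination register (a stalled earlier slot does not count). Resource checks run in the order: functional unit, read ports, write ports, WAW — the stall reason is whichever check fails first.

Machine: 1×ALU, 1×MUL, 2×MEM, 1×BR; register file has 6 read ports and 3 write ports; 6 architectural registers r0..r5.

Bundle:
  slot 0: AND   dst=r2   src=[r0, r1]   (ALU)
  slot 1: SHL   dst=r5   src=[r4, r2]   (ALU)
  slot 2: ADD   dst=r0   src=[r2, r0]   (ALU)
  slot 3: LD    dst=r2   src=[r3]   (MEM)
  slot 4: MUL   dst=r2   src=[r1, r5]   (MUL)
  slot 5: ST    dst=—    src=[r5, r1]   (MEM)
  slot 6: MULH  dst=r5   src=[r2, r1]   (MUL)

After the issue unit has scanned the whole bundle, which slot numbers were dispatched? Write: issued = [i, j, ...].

issued = [0, 5, 6]

[0] ALU needs rd=2 wr=1: ok; after: ALU=0 MUL=1 MEM=2 BR=1, R=4, W=2
[1] ALU needs rd=2 wr=1: FU; after: ALU=0 MUL=1 MEM=2 BR=1, R=4, W=2
[2] ALU needs rd=2 wr=1: FU; after: ALU=0 MUL=1 MEM=2 BR=1, R=4, W=2
[3] MEM needs rd=1 wr=1: WAW; after: ALU=0 MUL=1 MEM=2 BR=1, R=4, W=2
[4] MUL needs rd=2 wr=1: WAW; after: ALU=0 MUL=1 MEM=2 BR=1, R=4, W=2
[5] MEM needs rd=2 wr=0: ok; after: ALU=0 MUL=1 MEM=1 BR=1, R=2, W=2
[6] MUL needs rd=2 wr=1: ok; after: ALU=0 MUL=0 MEM=1 BR=1, R=0, W=1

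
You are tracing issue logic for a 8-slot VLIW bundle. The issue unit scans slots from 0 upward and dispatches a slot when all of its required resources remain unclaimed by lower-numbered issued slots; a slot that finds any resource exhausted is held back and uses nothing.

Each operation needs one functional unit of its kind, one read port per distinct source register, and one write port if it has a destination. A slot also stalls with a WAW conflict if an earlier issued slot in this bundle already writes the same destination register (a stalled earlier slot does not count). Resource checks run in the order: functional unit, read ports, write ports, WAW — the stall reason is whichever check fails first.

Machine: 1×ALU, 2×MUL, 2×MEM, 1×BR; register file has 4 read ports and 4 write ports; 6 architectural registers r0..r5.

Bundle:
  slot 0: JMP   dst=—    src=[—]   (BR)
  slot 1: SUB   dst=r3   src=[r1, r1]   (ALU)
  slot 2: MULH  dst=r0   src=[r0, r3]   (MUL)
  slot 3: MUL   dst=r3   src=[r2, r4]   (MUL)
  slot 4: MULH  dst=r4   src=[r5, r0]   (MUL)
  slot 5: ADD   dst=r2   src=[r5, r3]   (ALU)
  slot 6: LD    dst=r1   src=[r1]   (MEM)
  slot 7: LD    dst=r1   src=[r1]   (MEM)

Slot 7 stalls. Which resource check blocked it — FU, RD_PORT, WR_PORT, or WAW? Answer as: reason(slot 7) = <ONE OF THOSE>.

reason(slot 7) = RD_PORT

#0 BR src=- dispatched  <A:1 Mu:2 Ld:2 B:0 rd:4 wr:4>
#1 ALU src=r1,r1 dispatched  <A:0 Mu:2 Ld:2 B:0 rd:3 wr:3>
#2 MUL src=r0,r3 dispatched  <A:0 Mu:1 Ld:2 B:0 rd:1 wr:2>
#3 MUL src=r2,r4 held:RD_PORT  <A:0 Mu:1 Ld:2 B:0 rd:1 wr:2>
#4 MUL src=r5,r0 held:RD_PORT  <A:0 Mu:1 Ld:2 B:0 rd:1 wr:2>
#5 ALU src=r5,r3 held:FU  <A:0 Mu:1 Ld:2 B:0 rd:1 wr:2>
#6 MEM src=r1 dispatched  <A:0 Mu:1 Ld:1 B:0 rd:0 wr:1>
#7 MEM src=r1 held:RD_PORT  <A:0 Mu:1 Ld:1 B:0 rd:0 wr:1>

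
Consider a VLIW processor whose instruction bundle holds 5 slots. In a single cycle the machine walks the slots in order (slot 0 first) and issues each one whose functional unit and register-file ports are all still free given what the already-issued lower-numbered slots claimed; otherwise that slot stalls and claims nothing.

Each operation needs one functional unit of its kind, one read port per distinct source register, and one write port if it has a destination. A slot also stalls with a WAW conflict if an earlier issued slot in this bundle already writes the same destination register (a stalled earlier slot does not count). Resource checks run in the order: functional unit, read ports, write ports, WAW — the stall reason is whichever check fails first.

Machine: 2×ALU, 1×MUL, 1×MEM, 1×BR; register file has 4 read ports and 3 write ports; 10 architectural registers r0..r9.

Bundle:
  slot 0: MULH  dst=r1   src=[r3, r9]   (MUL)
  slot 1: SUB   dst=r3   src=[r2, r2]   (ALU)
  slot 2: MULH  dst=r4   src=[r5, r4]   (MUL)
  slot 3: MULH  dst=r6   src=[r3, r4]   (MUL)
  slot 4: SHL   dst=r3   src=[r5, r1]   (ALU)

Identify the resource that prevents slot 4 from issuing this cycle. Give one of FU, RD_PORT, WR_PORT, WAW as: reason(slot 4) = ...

reason(slot 4) = RD_PORT

[0] MUL needs rd=2 wr=1: ok; after: ALU=2 MUL=0 MEM=1 BR=1, R=2, W=2
[1] ALU needs rd=1 wr=1: ok; after: ALU=1 MUL=0 MEM=1 BR=1, R=1, W=1
[2] MUL needs rd=2 wr=1: FU; after: ALU=1 MUL=0 MEM=1 BR=1, R=1, W=1
[3] MUL needs rd=2 wr=1: FU; after: ALU=1 MUL=0 MEM=1 BR=1, R=1, W=1
[4] ALU needs rd=2 wr=1: RD_PORT; after: ALU=1 MUL=0 MEM=1 BR=1, R=1, W=1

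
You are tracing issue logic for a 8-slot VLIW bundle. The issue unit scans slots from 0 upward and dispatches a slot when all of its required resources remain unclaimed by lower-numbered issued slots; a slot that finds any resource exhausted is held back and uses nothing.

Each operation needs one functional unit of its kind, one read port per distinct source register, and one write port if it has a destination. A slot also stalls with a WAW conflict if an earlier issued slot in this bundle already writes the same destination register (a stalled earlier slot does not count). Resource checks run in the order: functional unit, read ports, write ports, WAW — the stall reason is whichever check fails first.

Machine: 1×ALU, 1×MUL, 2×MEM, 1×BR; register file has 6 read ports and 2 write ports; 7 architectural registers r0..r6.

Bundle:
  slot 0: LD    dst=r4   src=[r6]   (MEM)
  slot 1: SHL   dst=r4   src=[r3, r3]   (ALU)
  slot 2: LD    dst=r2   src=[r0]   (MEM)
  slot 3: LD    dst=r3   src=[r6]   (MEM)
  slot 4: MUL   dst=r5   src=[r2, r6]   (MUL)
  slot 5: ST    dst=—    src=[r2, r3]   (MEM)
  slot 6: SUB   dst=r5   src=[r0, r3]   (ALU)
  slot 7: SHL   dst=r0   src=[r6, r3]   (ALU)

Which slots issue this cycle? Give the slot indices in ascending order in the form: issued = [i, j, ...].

#0 MEM src=r6 dispatched  <A:1 Mu:1 Ld:1 B:1 rd:5 wr:1>
#1 ALU src=r3,r3 held:WAW  <A:1 Mu:1 Ld:1 B:1 rd:5 wr:1>
#2 MEM src=r0 dispatched  <A:1 Mu:1 Ld:0 B:1 rd:4 wr:0>
#3 MEM src=r6 held:FU  <A:1 Mu:1 Ld:0 B:1 rd:4 wr:0>
#4 MUL src=r2,r6 held:WR_PORT  <A:1 Mu:1 Ld:0 B:1 rd:4 wr:0>
#5 MEM src=r2,r3 held:FU  <A:1 Mu:1 Ld:0 B:1 rd:4 wr:0>
#6 ALU src=r0,r3 held:WR_PORT  <A:1 Mu:1 Ld:0 B:1 rd:4 wr:0>
#7 ALU src=r6,r3 held:WR_PORT  <A:1 Mu:1 Ld:0 B:1 rd:4 wr:0>

issued = [0, 2]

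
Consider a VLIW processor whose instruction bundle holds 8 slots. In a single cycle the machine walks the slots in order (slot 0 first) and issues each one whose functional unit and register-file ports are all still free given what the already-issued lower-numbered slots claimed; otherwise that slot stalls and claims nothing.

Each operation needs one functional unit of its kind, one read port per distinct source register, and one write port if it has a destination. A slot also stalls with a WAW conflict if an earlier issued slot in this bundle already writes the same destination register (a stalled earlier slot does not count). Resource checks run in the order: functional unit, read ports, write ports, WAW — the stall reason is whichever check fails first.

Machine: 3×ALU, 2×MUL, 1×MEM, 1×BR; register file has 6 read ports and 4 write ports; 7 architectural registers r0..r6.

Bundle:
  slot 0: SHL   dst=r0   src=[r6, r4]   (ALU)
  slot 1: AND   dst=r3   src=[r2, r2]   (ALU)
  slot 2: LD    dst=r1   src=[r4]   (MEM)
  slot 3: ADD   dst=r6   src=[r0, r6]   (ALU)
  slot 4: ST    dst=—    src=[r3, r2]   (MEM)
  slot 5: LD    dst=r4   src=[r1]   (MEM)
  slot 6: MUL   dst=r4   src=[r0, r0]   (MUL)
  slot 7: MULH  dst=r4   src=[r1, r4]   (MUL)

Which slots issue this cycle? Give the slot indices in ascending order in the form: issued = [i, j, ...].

#0 ALU src=r6,r4 dispatched  <A:2 Mu:2 Ld:1 B:1 rd:4 wr:3>
#1 ALU src=r2,r2 dispatched  <A:1 Mu:2 Ld:1 B:1 rd:3 wr:2>
#2 MEM src=r4 dispatched  <A:1 Mu:2 Ld:0 B:1 rd:2 wr:1>
#3 ALU src=r0,r6 dispatched  <A:0 Mu:2 Ld:0 B:1 rd:0 wr:0>
#4 MEM src=r3,r2 held:FU  <A:0 Mu:2 Ld:0 B:1 rd:0 wr:0>
#5 MEM src=r1 held:FU  <A:0 Mu:2 Ld:0 B:1 rd:0 wr:0>
#6 MUL src=r0,r0 held:RD_PORT  <A:0 Mu:2 Ld:0 B:1 rd:0 wr:0>
#7 MUL src=r1,r4 held:RD_PORT  <A:0 Mu:2 Ld:0 B:1 rd:0 wr:0>

issued = [0, 1, 2, 3]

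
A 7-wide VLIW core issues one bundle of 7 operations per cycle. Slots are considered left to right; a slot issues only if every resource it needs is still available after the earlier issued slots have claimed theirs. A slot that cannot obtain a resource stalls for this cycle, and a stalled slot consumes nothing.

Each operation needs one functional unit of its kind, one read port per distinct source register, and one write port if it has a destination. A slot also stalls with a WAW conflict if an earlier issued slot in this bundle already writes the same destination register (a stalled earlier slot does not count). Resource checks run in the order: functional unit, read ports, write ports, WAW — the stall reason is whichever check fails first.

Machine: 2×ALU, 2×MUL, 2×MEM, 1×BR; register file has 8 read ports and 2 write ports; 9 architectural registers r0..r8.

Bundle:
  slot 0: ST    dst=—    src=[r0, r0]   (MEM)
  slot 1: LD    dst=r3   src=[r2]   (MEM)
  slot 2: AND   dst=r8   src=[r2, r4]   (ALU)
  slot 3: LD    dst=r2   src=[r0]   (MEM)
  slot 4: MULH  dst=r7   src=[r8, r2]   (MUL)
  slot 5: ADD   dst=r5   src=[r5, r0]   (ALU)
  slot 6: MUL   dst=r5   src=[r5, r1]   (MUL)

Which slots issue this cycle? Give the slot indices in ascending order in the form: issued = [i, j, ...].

#0 MEM src=r0,r0 dispatched  <A:2 Mu:2 Ld:1 B:1 rd:7 wr:2>
#1 MEM src=r2 dispatched  <A:2 Mu:2 Ld:0 B:1 rd:6 wr:1>
#2 ALU src=r2,r4 dispatched  <A:1 Mu:2 Ld:0 B:1 rd:4 wr:0>
#3 MEM src=r0 held:FU  <A:1 Mu:2 Ld:0 B:1 rd:4 wr:0>
#4 MUL src=r8,r2 held:WR_PORT  <A:1 Mu:2 Ld:0 B:1 rd:4 wr:0>
#5 ALU src=r5,r0 held:WR_PORT  <A:1 Mu:2 Ld:0 B:1 rd:4 wr:0>
#6 MUL src=r5,r1 held:WR_PORT  <A:1 Mu:2 Ld:0 B:1 rd:4 wr:0>

issued = [0, 1, 2]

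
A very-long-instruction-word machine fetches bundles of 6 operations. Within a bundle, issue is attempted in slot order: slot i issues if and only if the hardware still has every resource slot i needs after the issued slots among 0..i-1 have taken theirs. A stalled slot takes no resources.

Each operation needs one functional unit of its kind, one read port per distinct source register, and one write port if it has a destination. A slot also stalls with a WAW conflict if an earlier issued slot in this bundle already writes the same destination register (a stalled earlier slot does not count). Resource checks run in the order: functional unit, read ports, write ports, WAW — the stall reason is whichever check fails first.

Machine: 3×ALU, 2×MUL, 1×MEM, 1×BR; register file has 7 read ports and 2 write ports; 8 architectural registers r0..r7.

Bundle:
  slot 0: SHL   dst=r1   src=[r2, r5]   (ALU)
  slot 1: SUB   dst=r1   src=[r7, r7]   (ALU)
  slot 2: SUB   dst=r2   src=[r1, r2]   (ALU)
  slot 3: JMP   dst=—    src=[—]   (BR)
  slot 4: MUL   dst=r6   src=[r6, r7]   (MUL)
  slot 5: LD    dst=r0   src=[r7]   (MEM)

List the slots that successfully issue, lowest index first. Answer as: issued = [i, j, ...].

issued = [0, 2, 3]

slot 0 (ALU): ISSUE — free A2,Mu2,Ld1,B1 rp5 wp1
slot 1 (ALU): stall WAW — free A2,Mu2,Ld1,B1 rp5 wp1
slot 2 (ALU): ISSUE — free A1,Mu2,Ld1,B1 rp3 wp0
slot 3 (BR): ISSUE — free A1,Mu2,Ld1,B0 rp3 wp0
slot 4 (MUL): stall WR_PORT — free A1,Mu2,Ld1,B0 rp3 wp0
slot 5 (MEM): stall WR_PORT — free A1,Mu2,Ld1,B0 rp3 wp0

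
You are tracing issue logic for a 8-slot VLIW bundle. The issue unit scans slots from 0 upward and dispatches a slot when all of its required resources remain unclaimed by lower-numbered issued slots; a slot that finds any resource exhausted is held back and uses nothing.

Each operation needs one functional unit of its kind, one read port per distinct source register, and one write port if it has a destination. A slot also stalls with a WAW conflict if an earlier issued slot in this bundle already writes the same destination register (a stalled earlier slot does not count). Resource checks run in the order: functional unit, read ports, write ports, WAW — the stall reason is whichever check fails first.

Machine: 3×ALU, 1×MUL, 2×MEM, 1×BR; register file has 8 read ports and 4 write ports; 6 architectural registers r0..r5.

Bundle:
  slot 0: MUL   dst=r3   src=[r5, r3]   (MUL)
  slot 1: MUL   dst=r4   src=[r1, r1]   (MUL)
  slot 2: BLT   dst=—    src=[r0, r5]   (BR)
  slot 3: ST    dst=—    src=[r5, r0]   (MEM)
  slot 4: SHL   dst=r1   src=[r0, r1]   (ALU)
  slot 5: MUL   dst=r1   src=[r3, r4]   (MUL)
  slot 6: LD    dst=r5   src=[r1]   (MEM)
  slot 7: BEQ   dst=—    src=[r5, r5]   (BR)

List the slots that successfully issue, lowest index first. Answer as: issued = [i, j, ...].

  0. MUL→r3 ⇒ go  {3A/0Mu/2Ld/1B | 6r 3w}
  1. MUL→r4 ⇒ no(FU)  {3A/0Mu/2Ld/1B | 6r 3w}
  2. BR ⇒ go  {3A/0Mu/2Ld/0B | 4r 3w}
  3. MEM ⇒ go  {3A/0Mu/1Ld/0B | 2r 3w}
  4. ALU→r1 ⇒ go  {2A/0Mu/1Ld/0B | 0r 2w}
  5. MUL→r1 ⇒ no(FU)  {2A/0Mu/1Ld/0B | 0r 2w}
  6. MEM→r5 ⇒ no(RD_PORT)  {2A/0Mu/1Ld/0B | 0r 2w}
  7. BR ⇒ no(FU)  {2A/0Mu/1Ld/0B | 0r 2w}

issued = [0, 2, 3, 4]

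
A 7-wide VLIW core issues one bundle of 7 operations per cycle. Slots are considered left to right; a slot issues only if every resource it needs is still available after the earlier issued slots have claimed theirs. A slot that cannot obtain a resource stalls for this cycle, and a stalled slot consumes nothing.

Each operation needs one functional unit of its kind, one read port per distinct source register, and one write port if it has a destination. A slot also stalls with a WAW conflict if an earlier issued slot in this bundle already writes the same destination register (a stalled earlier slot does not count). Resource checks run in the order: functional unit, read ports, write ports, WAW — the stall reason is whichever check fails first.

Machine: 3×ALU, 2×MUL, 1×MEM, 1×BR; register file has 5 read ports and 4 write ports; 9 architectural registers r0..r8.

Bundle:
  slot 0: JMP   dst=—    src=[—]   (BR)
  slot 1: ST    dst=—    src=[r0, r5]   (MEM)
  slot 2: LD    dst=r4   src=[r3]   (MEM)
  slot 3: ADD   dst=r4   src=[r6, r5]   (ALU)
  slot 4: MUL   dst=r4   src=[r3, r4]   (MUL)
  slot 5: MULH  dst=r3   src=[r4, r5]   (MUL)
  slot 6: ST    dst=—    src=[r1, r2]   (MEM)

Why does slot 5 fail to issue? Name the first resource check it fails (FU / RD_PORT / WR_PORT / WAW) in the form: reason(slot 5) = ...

reason(slot 5) = RD_PORT

(0) want 1×BR +0rd +0wr — yes → AL3|MU2|ME1|BR0|rd5|wr4
(1) want 1×MEM +2rd +0wr — yes → AL3|MU2|ME0|BR0|rd3|wr4
(2) want 1×MEM +1rd +1wr — FU → AL3|MU2|ME0|BR0|rd3|wr4
(3) want 1×ALU +2rd +1wr — yes → AL2|MU2|ME0|BR0|rd1|wr3
(4) want 1×MUL +2rd +1wr — RD_PORT → AL2|MU2|ME0|BR0|rd1|wr3
(5) want 1×MUL +2rd +1wr — RD_PORT → AL2|MU2|ME0|BR0|rd1|wr3
(6) want 1×MEM +2rd +0wr — FU → AL2|MU2|ME0|BR0|rd1|wr3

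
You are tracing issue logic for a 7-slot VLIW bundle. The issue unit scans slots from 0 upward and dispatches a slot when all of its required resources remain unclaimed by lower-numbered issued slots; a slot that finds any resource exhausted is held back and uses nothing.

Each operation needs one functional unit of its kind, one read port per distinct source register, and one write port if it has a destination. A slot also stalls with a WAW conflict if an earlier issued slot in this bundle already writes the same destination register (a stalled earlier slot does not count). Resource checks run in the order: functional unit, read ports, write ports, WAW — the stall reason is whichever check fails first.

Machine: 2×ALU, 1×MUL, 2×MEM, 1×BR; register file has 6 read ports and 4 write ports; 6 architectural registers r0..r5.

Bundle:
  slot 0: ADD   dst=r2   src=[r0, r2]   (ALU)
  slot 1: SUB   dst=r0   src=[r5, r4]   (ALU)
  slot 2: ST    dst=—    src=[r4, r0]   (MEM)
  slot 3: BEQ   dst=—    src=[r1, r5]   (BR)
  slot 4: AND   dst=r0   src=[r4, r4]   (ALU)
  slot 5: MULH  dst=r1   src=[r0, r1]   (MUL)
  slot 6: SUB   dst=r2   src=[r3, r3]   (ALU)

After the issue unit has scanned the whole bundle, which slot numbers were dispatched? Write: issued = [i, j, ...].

[0] ALU needs rd=2 wr=1: ok; after: ALU=1 MUL=1 MEM=2 BR=1, R=4, W=3
[1] ALU needs rd=2 wr=1: ok; after: ALU=0 MUL=1 MEM=2 BR=1, R=2, W=2
[2] MEM needs rd=2 wr=0: ok; after: ALU=0 MUL=1 MEM=1 BR=1, R=0, W=2
[3] BR needs rd=2 wr=0: RD_PORT; after: ALU=0 MUL=1 MEM=1 BR=1, R=0, W=2
[4] ALU needs rd=1 wr=1: FU; after: ALU=0 MUL=1 MEM=1 BR=1, R=0, W=2
[5] MUL needs rd=2 wr=1: RD_PORT; after: ALU=0 MUL=1 MEM=1 BR=1, R=0, W=2
[6] ALU needs rd=1 wr=1: FU; after: ALU=0 MUL=1 MEM=1 BR=1, R=0, W=2

issued = [0, 1, 2]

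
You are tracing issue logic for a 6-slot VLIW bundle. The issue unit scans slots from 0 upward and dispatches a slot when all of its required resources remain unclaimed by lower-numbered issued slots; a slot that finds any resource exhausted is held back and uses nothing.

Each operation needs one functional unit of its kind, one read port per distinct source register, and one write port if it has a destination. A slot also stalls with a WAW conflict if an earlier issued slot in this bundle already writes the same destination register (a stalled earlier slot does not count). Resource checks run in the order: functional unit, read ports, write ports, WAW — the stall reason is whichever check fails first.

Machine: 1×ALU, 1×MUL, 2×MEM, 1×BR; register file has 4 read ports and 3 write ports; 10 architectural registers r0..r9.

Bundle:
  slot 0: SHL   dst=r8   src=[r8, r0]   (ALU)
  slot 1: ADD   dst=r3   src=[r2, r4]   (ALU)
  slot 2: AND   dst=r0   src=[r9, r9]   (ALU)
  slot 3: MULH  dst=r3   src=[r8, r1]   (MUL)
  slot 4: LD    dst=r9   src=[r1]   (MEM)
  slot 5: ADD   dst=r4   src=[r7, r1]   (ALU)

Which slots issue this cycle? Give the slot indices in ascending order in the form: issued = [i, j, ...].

  0. ALU→r8 ⇒ go  {0A/1Mu/2Ld/1B | 2r 2w}
  1. ALU→r3 ⇒ no(FU)  {0A/1Mu/2Ld/1B | 2r 2w}
  2. ALU→r0 ⇒ no(FU)  {0A/1Mu/2Ld/1B | 2r 2w}
  3. MUL→r3 ⇒ go  {0A/0Mu/2Ld/1B | 0r 1w}
  4. MEM→r9 ⇒ no(RD_PORT)  {0A/0Mu/2Ld/1B | 0r 1w}
  5. ALU→r4 ⇒ no(FU)  {0A/0Mu/2Ld/1B | 0r 1w}

issued = [0, 3]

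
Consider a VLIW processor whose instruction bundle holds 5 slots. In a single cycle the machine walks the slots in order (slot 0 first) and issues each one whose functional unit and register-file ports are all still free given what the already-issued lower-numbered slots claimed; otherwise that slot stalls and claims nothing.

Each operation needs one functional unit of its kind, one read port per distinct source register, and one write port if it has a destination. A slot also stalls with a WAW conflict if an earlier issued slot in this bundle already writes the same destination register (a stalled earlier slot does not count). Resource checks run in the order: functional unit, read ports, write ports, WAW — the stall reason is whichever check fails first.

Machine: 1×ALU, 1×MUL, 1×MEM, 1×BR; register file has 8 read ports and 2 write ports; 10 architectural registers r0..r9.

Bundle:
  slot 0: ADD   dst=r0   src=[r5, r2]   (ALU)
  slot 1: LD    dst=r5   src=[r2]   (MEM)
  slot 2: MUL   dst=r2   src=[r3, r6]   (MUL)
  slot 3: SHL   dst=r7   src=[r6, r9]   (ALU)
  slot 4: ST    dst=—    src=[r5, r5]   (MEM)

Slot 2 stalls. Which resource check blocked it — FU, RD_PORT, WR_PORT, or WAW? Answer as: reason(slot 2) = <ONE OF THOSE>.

reason(slot 2) = WR_PORT

  0. ALU→r0 ⇒ go  {0A/1Mu/1Ld/1B | 6r 1w}
  1. MEM→r5 ⇒ go  {0A/1Mu/0Ld/1B | 5r 0w}
  2. MUL→r2 ⇒ no(WR_PORT)  {0A/1Mu/0Ld/1B | 5r 0w}
  3. ALU→r7 ⇒ no(FU)  {0A/1Mu/0Ld/1B | 5r 0w}
  4. MEM ⇒ no(FU)  {0A/1Mu/0Ld/1B | 5r 0w}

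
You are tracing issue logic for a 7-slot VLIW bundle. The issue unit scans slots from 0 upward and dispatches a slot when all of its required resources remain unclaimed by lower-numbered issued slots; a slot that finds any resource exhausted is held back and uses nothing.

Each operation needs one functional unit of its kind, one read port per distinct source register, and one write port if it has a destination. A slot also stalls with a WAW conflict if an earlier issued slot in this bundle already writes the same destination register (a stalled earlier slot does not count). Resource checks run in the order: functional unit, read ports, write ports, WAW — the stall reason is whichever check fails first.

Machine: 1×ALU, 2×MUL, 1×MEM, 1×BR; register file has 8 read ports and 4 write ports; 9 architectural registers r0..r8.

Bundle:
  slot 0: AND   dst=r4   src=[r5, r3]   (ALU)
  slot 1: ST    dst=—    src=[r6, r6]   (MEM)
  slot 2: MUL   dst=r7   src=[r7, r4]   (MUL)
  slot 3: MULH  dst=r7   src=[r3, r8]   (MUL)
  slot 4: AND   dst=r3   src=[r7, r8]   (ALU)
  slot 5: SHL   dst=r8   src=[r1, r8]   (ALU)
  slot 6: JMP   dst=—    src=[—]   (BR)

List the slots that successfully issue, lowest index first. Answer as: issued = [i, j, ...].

[0] ALU needs rd=2 wr=1: ok; after: ALU=0 MUL=2 MEM=1 BR=1, R=6, W=3
[1] MEM needs rd=1 wr=0: ok; after: ALU=0 MUL=2 MEM=0 BR=1, R=5, W=3
[2] MUL needs rd=2 wr=1: ok; after: ALU=0 MUL=1 MEM=0 BR=1, R=3, W=2
[3] MUL needs rd=2 wr=1: WAW; after: ALU=0 MUL=1 MEM=0 BR=1, R=3, W=2
[4] ALU needs rd=2 wr=1: FU; after: ALU=0 MUL=1 MEM=0 BR=1, R=3, W=2
[5] ALU needs rd=2 wr=1: FU; after: ALU=0 MUL=1 MEM=0 BR=1, R=3, W=2
[6] BR needs rd=0 wr=0: ok; after: ALU=0 MUL=1 MEM=0 BR=0, R=3, W=2

issued = [0, 1, 2, 6]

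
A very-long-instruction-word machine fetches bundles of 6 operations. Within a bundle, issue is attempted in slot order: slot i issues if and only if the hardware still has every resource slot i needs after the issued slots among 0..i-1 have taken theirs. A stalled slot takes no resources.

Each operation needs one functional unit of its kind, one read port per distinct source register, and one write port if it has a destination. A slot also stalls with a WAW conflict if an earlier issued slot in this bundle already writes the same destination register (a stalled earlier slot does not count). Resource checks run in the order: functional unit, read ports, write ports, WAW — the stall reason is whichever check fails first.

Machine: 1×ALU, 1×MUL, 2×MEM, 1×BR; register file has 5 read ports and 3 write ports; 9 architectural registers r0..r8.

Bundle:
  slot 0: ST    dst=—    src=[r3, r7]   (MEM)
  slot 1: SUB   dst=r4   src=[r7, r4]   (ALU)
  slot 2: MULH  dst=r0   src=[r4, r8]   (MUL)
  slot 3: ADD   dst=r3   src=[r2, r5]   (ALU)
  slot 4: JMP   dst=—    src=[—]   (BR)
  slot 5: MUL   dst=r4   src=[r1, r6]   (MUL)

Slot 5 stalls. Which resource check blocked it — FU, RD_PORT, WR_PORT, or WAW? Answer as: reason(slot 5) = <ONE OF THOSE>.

reason(slot 5) = RD_PORT

[0] MEM needs rd=2 wr=0: ok; after: ALU=1 MUL=1 MEM=1 BR=1, R=3, W=3
[1] ALU needs rd=2 wr=1: ok; after: ALU=0 MUL=1 MEM=1 BR=1, R=1, W=2
[2] MUL needs rd=2 wr=1: RD_PORT; after: ALU=0 MUL=1 MEM=1 BR=1, R=1, W=2
[3] ALU needs rd=2 wr=1: FU; after: ALU=0 MUL=1 MEM=1 BR=1, R=1, W=2
[4] BR needs rd=0 wr=0: ok; after: ALU=0 MUL=1 MEM=1 BR=0, R=1, W=2
[5] MUL needs rd=2 wr=1: RD_PORT; after: ALU=0 MUL=1 MEM=1 BR=0, R=1, W=2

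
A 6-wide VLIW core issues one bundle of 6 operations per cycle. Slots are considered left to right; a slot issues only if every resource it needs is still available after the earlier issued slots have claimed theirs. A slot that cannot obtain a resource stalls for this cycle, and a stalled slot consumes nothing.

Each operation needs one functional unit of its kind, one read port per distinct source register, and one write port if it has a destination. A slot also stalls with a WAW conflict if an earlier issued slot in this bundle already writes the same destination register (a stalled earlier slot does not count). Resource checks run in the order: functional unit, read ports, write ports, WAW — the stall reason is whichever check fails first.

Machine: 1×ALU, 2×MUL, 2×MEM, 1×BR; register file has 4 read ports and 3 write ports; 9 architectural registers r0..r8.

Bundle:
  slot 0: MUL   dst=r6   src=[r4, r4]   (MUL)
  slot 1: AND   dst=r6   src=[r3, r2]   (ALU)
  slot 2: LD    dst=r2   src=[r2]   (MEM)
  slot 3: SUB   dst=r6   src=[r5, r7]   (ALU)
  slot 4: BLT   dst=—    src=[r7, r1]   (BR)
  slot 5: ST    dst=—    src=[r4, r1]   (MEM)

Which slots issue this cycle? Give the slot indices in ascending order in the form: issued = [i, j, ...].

issued = [0, 2, 4]

[0] MUL needs rd=1 wr=1: ok; after: ALU=1 MUL=1 MEM=2 BR=1, R=3, W=2
[1] ALU needs rd=2 wr=1: WAW; after: ALU=1 MUL=1 MEM=2 BR=1, R=3, W=2
[2] MEM needs rd=1 wr=1: ok; after: ALU=1 MUL=1 MEM=1 BR=1, R=2, W=1
[3] ALU needs rd=2 wr=1: WAW; after: ALU=1 MUL=1 MEM=1 BR=1, R=2, W=1
[4] BR needs rd=2 wr=0: ok; after: ALU=1 MUL=1 MEM=1 BR=0, R=0, W=1
[5] MEM needs rd=2 wr=0: RD_PORT; after: ALU=1 MUL=1 MEM=1 BR=0, R=0, W=1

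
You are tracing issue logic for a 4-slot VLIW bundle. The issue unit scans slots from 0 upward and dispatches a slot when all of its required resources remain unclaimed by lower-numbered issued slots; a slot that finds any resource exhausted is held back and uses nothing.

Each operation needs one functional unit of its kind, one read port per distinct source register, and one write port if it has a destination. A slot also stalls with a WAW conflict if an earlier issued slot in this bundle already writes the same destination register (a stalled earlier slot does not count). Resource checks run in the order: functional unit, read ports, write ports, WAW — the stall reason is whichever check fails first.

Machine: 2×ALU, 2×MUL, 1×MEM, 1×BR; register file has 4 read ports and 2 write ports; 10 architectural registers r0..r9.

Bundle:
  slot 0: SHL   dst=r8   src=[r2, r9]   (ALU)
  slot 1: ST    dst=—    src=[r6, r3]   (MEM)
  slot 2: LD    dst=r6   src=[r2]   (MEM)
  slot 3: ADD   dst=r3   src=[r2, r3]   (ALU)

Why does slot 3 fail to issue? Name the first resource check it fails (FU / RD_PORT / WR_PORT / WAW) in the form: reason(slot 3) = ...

slot 0 (ALU): ISSUE — free A1,Mu2,Ld1,B1 rp2 wp1
slot 1 (MEM): ISSUE — free A1,Mu2,Ld0,B1 rp0 wp1
slot 2 (MEM): stall FU — free A1,Mu2,Ld0,B1 rp0 wp1
slot 3 (ALU): stall RD_PORT — free A1,Mu2,Ld0,B1 rp0 wp1

reason(slot 3) = RD_PORT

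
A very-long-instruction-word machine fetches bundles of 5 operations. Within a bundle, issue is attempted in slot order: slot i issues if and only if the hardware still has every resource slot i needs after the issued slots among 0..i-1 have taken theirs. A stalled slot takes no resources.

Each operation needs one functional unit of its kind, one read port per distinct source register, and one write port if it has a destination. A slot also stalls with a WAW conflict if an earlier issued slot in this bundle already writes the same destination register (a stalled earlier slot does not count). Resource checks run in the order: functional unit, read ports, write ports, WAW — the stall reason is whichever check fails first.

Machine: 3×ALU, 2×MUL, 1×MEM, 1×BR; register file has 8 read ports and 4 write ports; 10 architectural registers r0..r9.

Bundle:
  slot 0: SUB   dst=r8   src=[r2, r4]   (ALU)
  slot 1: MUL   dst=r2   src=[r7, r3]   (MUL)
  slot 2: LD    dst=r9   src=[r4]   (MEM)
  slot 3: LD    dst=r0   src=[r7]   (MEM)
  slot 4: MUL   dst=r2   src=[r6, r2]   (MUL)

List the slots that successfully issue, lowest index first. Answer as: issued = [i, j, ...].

slot 0 (ALU): ISSUE — free A2,Mu2,Ld1,B1 rp6 wp3
slot 1 (MUL): ISSUE — free A2,Mu1,Ld1,B1 rp4 wp2
slot 2 (MEM): ISSUE — free A2,Mu1,Ld0,B1 rp3 wp1
slot 3 (MEM): stall FU — free A2,Mu1,Ld0,B1 rp3 wp1
slot 4 (MUL): stall WAW — free A2,Mu1,Ld0,B1 rp3 wp1

issued = [0, 1, 2]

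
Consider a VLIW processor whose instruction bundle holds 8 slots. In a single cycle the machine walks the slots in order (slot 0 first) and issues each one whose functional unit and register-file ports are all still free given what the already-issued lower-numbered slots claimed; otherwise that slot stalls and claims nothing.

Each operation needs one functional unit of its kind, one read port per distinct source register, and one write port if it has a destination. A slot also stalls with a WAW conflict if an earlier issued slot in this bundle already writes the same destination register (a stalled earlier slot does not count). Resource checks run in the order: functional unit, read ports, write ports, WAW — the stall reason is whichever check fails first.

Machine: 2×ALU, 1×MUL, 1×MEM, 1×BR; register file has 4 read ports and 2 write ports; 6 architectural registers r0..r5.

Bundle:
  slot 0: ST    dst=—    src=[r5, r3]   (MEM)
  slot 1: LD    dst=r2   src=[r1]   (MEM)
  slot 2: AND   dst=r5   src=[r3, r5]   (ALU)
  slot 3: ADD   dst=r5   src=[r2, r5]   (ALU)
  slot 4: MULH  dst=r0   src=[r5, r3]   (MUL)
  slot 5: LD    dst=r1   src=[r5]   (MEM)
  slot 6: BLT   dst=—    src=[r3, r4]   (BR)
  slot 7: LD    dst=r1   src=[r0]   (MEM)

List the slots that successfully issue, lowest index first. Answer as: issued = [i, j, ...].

issued = [0, 2]

  0. MEM ⇒ go  {2A/1Mu/0Ld/1B | 2r 2w}
  1. MEM→r2 ⇒ no(FU)  {2A/1Mu/0Ld/1B | 2r 2w}
  2. ALU→r5 ⇒ go  {1A/1Mu/0Ld/1B | 0r 1w}
  3. ALU→r5 ⇒ no(RD_PORT)  {1A/1Mu/0Ld/1B | 0r 1w}
  4. MUL→r0 ⇒ no(RD_PORT)  {1A/1Mu/0Ld/1B | 0r 1w}
  5. MEM→r1 ⇒ no(FU)  {1A/1Mu/0Ld/1B | 0r 1w}
  6. BR ⇒ no(RD_PORT)  {1A/1Mu/0Ld/1B | 0r 1w}
  7. MEM→r1 ⇒ no(FU)  {1A/1Mu/0Ld/1B | 0r 1w}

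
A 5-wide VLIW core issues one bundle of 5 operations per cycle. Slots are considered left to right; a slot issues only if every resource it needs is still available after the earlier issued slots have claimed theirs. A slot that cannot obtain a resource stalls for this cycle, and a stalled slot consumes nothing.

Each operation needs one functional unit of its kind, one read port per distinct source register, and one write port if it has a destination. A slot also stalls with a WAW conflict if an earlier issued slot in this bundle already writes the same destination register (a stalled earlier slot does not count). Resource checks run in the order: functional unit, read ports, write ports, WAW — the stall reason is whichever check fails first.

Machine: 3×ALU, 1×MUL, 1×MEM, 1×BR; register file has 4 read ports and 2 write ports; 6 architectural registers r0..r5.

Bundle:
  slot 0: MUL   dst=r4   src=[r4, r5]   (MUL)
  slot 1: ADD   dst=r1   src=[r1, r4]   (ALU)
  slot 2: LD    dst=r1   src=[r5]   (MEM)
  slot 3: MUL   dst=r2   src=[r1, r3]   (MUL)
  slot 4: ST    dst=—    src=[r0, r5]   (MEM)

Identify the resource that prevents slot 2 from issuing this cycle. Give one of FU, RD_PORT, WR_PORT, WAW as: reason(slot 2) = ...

reason(slot 2) = RD_PORT

slot 0 (MUL): ISSUE — free A3,Mu0,Ld1,B1 rp2 wp1
slot 1 (ALU): ISSUE — free A2,Mu0,Ld1,B1 rp0 wp0
slot 2 (MEM): stall RD_PORT — free A2,Mu0,Ld1,B1 rp0 wp0
slot 3 (MUL): stall FU — free A2,Mu0,Ld1,B1 rp0 wp0
slot 4 (MEM): stall RD_PORT — free A2,Mu0,Ld1,B1 rp0 wp0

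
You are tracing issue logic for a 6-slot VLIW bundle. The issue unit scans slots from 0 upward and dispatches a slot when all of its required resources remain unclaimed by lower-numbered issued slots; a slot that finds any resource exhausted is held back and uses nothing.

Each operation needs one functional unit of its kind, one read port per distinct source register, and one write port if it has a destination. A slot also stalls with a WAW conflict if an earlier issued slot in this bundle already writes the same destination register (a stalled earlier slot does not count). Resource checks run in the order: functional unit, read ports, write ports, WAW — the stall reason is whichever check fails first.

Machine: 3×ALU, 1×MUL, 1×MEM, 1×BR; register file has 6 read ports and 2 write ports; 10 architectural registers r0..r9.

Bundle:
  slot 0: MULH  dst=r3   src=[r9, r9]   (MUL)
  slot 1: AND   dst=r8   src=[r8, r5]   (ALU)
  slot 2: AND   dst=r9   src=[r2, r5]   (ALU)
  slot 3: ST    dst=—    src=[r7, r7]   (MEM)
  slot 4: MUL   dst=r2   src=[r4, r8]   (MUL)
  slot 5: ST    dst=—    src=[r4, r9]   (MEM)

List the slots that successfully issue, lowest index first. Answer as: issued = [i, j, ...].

issued = [0, 1, 3]

(0) want 1×MUL +1rd +1wr — yes → AL3|MU0|ME1|BR1|rd5|wr1
(1) want 1×ALU +2rd +1wr — yes → AL2|MU0|ME1|BR1|rd3|wr0
(2) want 1×ALU +2rd +1wr — WR_PORT → AL2|MU0|ME1|BR1|rd3|wr0
(3) want 1×MEM +1rd +0wr — yes → AL2|MU0|ME0|BR1|rd2|wr0
(4) want 1×MUL +2rd +1wr — FU → AL2|MU0|ME0|BR1|rd2|wr0
(5) want 1×MEM +2rd +0wr — FU → AL2|MU0|ME0|BR1|rd2|wr0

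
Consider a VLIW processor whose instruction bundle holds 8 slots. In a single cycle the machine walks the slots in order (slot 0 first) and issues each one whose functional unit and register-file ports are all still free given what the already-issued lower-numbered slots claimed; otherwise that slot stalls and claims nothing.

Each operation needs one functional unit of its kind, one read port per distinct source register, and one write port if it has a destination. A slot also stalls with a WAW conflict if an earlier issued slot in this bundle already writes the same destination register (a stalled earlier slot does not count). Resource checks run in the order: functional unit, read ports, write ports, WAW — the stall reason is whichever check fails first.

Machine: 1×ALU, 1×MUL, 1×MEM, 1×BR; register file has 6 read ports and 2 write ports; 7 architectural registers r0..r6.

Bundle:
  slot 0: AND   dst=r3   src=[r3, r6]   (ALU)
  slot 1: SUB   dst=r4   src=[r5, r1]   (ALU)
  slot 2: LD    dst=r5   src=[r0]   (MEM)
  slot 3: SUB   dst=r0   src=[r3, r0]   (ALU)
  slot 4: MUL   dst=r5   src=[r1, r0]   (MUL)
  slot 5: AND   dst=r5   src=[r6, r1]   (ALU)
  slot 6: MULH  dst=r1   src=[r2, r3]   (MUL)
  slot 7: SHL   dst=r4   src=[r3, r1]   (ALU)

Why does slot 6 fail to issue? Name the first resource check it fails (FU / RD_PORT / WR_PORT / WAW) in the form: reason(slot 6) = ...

[0] ALU needs rd=2 wr=1: ok; after: ALU=0 MUL=1 MEM=1 BR=1, R=4, W=1
[1] ALU needs rd=2 wr=1: FU; after: ALU=0 MUL=1 MEM=1 BR=1, R=4, W=1
[2] MEM needs rd=1 wr=1: ok; after: ALU=0 MUL=1 MEM=0 BR=1, R=3, W=0
[3] ALU needs rd=2 wr=1: FU; after: ALU=0 MUL=1 MEM=0 BR=1, R=3, W=0
[4] MUL needs rd=2 wr=1: WR_PORT; after: ALU=0 MUL=1 MEM=0 BR=1, R=3, W=0
[5] ALU needs rd=2 wr=1: FU; after: ALU=0 MUL=1 MEM=0 BR=1, R=3, W=0
[6] MUL needs rd=2 wr=1: WR_PORT; after: ALU=0 MUL=1 MEM=0 BR=1, R=3, W=0
[7] ALU needs rd=2 wr=1: FU; after: ALU=0 MUL=1 MEM=0 BR=1, R=3, W=0

reason(slot 6) = WR_PORT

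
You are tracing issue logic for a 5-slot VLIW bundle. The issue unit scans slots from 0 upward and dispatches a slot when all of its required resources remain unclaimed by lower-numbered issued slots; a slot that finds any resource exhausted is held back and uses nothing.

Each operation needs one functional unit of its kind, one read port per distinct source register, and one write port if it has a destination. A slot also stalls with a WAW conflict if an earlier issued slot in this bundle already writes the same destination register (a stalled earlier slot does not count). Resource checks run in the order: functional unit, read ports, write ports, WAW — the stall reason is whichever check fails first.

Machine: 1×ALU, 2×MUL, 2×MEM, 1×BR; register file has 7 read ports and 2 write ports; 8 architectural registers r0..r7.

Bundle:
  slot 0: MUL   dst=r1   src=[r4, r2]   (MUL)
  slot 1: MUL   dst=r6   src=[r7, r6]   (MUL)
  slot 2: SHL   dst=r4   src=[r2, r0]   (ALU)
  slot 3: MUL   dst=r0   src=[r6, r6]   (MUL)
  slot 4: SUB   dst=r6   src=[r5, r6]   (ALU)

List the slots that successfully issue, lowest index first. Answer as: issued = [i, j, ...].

#0 MUL src=r4,r2 dispatched  <A:1 Mu:1 Ld:2 B:1 rd:5 wr:1>
#1 MUL src=r7,r6 dispatched  <A:1 Mu:0 Ld:2 B:1 rd:3 wr:0>
#2 ALU src=r2,r0 held:WR_PORT  <A:1 Mu:0 Ld:2 B:1 rd:3 wr:0>
#3 MUL src=r6,r6 held:FU  <A:1 Mu:0 Ld:2 B:1 rd:3 wr:0>
#4 ALU src=r5,r6 held:WR_PORT  <A:1 Mu:0 Ld:2 B:1 rd:3 wr:0>

issued = [0, 1]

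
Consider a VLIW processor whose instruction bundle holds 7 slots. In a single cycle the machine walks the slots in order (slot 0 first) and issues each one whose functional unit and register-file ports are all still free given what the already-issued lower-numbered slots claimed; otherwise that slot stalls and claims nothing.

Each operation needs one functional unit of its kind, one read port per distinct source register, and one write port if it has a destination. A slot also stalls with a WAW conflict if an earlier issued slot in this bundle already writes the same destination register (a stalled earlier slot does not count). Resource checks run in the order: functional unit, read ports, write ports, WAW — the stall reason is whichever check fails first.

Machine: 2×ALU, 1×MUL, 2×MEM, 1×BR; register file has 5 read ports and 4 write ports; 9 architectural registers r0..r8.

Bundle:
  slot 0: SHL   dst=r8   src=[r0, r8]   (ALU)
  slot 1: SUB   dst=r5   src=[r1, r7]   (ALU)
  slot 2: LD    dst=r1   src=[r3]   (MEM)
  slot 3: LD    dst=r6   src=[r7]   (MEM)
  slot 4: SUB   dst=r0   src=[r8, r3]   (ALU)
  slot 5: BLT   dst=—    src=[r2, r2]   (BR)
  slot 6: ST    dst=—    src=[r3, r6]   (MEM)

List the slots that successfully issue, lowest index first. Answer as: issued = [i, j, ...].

#0 ALU src=r0,r8 dispatched  <A:1 Mu:1 Ld:2 B:1 rd:3 wr:3>
#1 ALU src=r1,r7 dispatched  <A:0 Mu:1 Ld:2 B:1 rd:1 wr:2>
#2 MEM src=r3 dispatched  <A:0 Mu:1 Ld:1 B:1 rd:0 wr:1>
#3 MEM src=r7 held:RD_PORT  <A:0 Mu:1 Ld:1 B:1 rd:0 wr:1>
#4 ALU src=r8,r3 held:FU  <A:0 Mu:1 Ld:1 B:1 rd:0 wr:1>
#5 BR src=r2,r2 held:RD_PORT  <A:0 Mu:1 Ld:1 B:1 rd:0 wr:1>
#6 MEM src=r3,r6 held:RD_PORT  <A:0 Mu:1 Ld:1 B:1 rd:0 wr:1>

issued = [0, 1, 2]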